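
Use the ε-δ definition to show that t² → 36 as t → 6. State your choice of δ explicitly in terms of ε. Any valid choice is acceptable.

δ = min(2, ε/14)

Fix ε > 0. We seek δ > 0 with 0 < |t − 6| < δ ⇒ |t² − 36| < ε.
Factor: t² − 36 = (t − 6)(t + 6), so |t² − 36| = |t − 6|·|t + 6|.
Restrict δ ≤ 2. Then |t − 6| < 2 gives |t| < 8, so by the triangle inequality |t + 6| ≤ 8 + 6 = 14.
Hence |t² − 36| ≤ 14|t − 6|, which is < ε once |t − 6| < ε/14.
Take δ = min(2, ε/14). If 0 < |t − 6| < δ then both bounds hold and |t² − 36| ≤ 14|t − 6| < 14·(ε/14) = ε.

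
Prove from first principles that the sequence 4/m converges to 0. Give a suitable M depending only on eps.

M = 4/eps

Let eps > 0 be given. For m ≥ 1, |4/m − 0| = 4/(m) ≤ 4/m.
We need 4/m < eps, i.e. m > 4/eps.
Take M = 4/eps. If m > M then |4/m| ≤ 4/m < eps.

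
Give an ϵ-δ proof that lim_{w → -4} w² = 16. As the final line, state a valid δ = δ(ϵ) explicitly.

Fix ϵ > 0. We seek δ > 0 with 0 < |w + 4| < δ ⇒ |w² − 16| < ϵ.
Factor: w² − 16 = (w + 4)(w - 4), so |w² − 16| = |w + 4|·|w - 4|.
Impose δ ≤ 2 so that |w| < 6; then |w - 4| ≤ 10.
Hence |w² − 16| ≤ 10|w + 4|, which is < ϵ once |w + 4| < ϵ/10.
Take δ = min(2, ϵ/10). If 0 < |w + 4| < δ then both bounds hold and |w² − 16| ≤ 10|w + 4| < 10·(ϵ/10) = ϵ.

δ = min(2, ϵ/10)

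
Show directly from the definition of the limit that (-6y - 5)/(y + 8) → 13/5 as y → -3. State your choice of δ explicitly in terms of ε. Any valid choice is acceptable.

Let ε > 0 be given. We want δ > 0 with 0 < |y + 3| < δ ⇒ |(-6y - 5)/(y + 8) − (13/5)| < ε.
Combining over a common denominator, (-6y - 5)/(y + 8) − (13/5) = [(-6y - 5)·5 − 13·(y + 8)] / [5·(y + 8)] = -43(y + 3) / (5(y + 8)).
So |(-6y - 5)/(y + 8) − (13/5)| = 43|y + 3| / (5·|y + 8|).
Require δ ≤ 5/2, so |y + 8| ≥ |5| − |y + 3| > 5 − 5/2 = 5/2.
Hence |(-6y - 5)/(y + 8) − (13/5)| < 43|y + 3|/(5·(5/2)) = (86/25)|y + 3|, which is < ε once |y + 3| < (25/86)ε.
Take δ = min(5/2, (25/86)ε). Then 0 < |y + 3| < δ forces both bounds, so |(-6y - 5)/(y + 8) − (13/5)| < ε.

δ = min(5/2, (25/86)ε)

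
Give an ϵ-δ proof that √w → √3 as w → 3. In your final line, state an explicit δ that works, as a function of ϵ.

δ = min(3, √3·ϵ)

Let ϵ > 0 be given. We want δ > 0 such that 0 < |w − 3| < δ implies |√w − √3| < ϵ.
Multiplying by the conjugate, |√w − √3| = |w − 3|/(√w + √3).
Restrict δ ≤ 3 so that |w − 3| < 3 forces w > 0, and then √w + √3 > √3.
Hence |√w − √3| < |w − 3|/√3, which is < ϵ once |w − 3| < √3·ϵ.
Take δ = min(3, √3·ϵ). If 0 < |w − 3| < δ then w > 0 and |√w − √3| < |w − 3|/√3 < ϵ.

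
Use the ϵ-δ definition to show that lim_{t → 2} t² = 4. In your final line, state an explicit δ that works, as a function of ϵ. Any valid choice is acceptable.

Let ϵ > 0 be given. We seek δ > 0 with 0 < |t − 2| < δ ⇒ |t² − 4| < ϵ.
Factor: t² − 4 = (t − 2)(t + 2), so |t² − 4| = |t − 2|·|t + 2|.
Impose δ ≤ 1 so that |t| < 3; then |t + 2| ≤ 5.
Hence |t² − 4| ≤ 5|t − 2|, which is < ϵ once |t − 2| < ϵ/5.
Take δ = min(1, ϵ/5). If 0 < |t − 2| < δ then both bounds hold and |t² − 4| ≤ 5|t − 2| < 5·(ϵ/5) = ϵ.

δ = min(1, ϵ/5)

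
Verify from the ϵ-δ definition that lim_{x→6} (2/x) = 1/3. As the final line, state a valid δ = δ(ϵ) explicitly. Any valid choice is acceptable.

δ = min(3, 9ϵ)

Let ϵ > 0. We seek δ > 0 such that 0 < |x − 6| < δ implies |2/x − (1/3)| < ϵ.
|2/x − (1/3)| = 2·|6 − x|/(6·|x|) = 2|x − 6|/(6|x|).
Require δ ≤ 3 so that |x| > 6 − 3 = 3, hence 6|x| > 18.
Then |2/x − (1/3)| < 2|x − 6|/18, which is < ϵ when |x − 6| < 9ϵ.
Take δ = min(3, 9ϵ). Then 0 < |x − 6| < δ gives both |x − 6| < 3 and |x − 6| < 9ϵ, so |2/x − (1/3)| < ϵ.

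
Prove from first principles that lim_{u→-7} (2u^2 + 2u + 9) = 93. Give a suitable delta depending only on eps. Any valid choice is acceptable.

delta = min(1, eps/28)

Fix eps > 0. We want delta > 0 such that 0 < |u + 7| < delta implies |(2u^2 + 2u + 9) − 93| < eps.
(2u^2 + 2u + 9) − 93 = 2u^2 + 2u - 84 = (u + 7)(2u - 12).
So |(2u^2 + 2u + 9) − 93| = |u + 7|·|2u - 12|.
Require delta ≤ 1. Then |u + 7| < 1 gives |u| < 8, and by the triangle inequality |2u - 12| ≤ 2·8 + 12 = 28.
Hence |(2u^2 + 2u + 9) − 93| ≤ 28|u + 7| < eps provided |u + 7| < eps/28.
Take delta = min(1, eps/28). Then 0 < |u + 7| < delta gives both |u + 7| < 1 and |u + 7| < eps/28, so |(2u^2 + 2u + 9) − 93| < eps.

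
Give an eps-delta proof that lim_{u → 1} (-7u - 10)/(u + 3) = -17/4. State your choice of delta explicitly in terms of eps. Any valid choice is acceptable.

Let eps > 0. We want delta > 0 with 0 < |u − 1| < delta ⇒ |(-7u - 10)/(u + 3) + 17/4| < eps.
Combining over a common denominator, (-7u - 10)/(u + 3) + 17/4 = [(-7u - 10)·4 − (-17)·(u + 3)] / [4·(u + 3)] = -11(u − 1) / (4(u + 3)).
So |(-7u - 10)/(u + 3) + 17/4| = 11|u − 1| / (4·|u + 3|).
Require delta ≤ 2, so |u + 3| ≥ |4| − |u − 1| > 4 − 2 = 2.
Hence |(-7u - 10)/(u + 3) + 17/4| < 11|u − 1|/(4·2) = (11/8)|u − 1|, which is < eps once |u − 1| < (8/11)eps.
Take delta = min(2, (8/11)eps). Then 0 < |u − 1| < delta forces both bounds, so |(-7u - 10)/(u + 3) + 17/4| < eps.

delta = min(2, (8/11)eps)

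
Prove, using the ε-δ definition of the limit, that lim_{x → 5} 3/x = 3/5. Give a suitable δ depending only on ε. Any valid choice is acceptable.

δ = min(5/2, (25/6)ε)

Let ε > 0. We seek δ > 0 such that 0 < |x − 5| < δ implies |3/x − (3/5)| < ε.
|3/x − (3/5)| = 3·|5 − x|/(5·|x|) = 3|x − 5|/(5|x|).
Require δ ≤ 5/2 so that |x| > 5 − 5/2 = 5/2, hence 5|x| > 25/2.
Then |3/x − (3/5)| < 3|x − 5|/(25/2), which is < ε when |x − 5| < (25/6)ε.
Take δ = min(5/2, (25/6)ε). Then 0 < |x − 5| < δ gives both |x − 5| < 5/2 and |x − 5| < (25/6)ε, so |3/x − (3/5)| < ε.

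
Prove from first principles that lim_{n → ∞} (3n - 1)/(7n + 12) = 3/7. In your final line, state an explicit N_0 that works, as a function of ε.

N_0 = (43/49)/ε

Let ε > 0. For n ≥ 1, |(3n - 1)/(7n + 12) − (3/7)| = |-43|/(7(7n + 12)) = 43/(7(7n + 12)).
Since 7n + 12 ≥ 7n for n ≥ 1, this is ≤ 43/(7·7n) = (43/49)/n.
So |(3n - 1)/(7n + 12) − (3/7)| < ε whenever n > (43/49)/ε.
Take N_0 = (43/49)/ε. If n > N_0 then |(3n - 1)/(7n + 12) − (3/7)| ≤ (43/49)/n < ε.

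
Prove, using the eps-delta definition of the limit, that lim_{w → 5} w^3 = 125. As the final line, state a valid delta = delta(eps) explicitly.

delta = min(2, eps/109)

Suppose eps > 0. We seek delta > 0 with 0 < |w − 5| < delta ⇒ |w^3 − 125| < eps.
Factor: w^3 − 125 = (w − 5)(w^2 + 5w + 25), so |w^3 − 125| = |w − 5|·|w^2 + 5w + 25|.
Restrict delta ≤ 2. Then |w − 5| < 2 gives |w| < 7, so by the triangle inequality |w^2 + 5w + 25| ≤ 7^2 + 5·7 + 25 = 109.
Hence |w^3 − 125| ≤ 109|w − 5|, which is < eps once |w − 5| < eps/109.
Take delta = min(2, eps/109). If 0 < |w − 5| < delta then both bounds hold and |w^3 − 125| ≤ 109|w − 5| < 109·(eps/109) = eps.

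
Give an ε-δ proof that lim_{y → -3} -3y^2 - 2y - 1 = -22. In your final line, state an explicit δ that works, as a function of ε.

Let ε > 0 be given. We want δ > 0 such that 0 < |y + 3| < δ implies |(-3y^2 - 2y - 1) + 22| < ε.
(-3y^2 - 2y - 1) + 22 = -3y^2 - 2y + 21 = (y + 3)(-3y + 7).
So |(-3y^2 - 2y - 1) + 22| = |y + 3|·|-3y + 7|.
Require δ ≤ 1. Then |y + 3| < 1 gives |y| < 4, and by the triangle inequality |-3y + 7| ≤ 3·4 + 7 = 19.
Hence |(-3y^2 - 2y - 1) + 22| ≤ 19|y + 3| < ε provided |y + 3| < ε/19.
Take δ = min(1, ε/19). Then 0 < |y + 3| < δ gives both |y + 3| < 1 and |y + 3| < ε/19, so |(-3y^2 - 2y - 1) + 22| < ε.

δ = min(1, ε/19)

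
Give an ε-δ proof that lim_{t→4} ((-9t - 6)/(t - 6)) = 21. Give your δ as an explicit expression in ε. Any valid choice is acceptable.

δ = min(1, (1/30)ε)

Suppose ε > 0. We want δ > 0 with 0 < |t − 4| < δ ⇒ |(-9t - 6)/(t - 6) − 21| < ε.
Combining over a common denominator, (-9t - 6)/(t - 6) − 21 = [(-9t - 6)·(-2) − (-42)·(t - 6)] / [(-2)·(t - 6)] = 60(t − 4) / ((-2)(t - 6)).
So |(-9t - 6)/(t - 6) − 21| = 60|t − 4| / (2·|t − 6|).
Restrict δ ≤ 1. Then |t − 4| < 1 gives |t − 6| = |(t − 4) + (-2)| ≥ 2 − 1 = 1.
Hence |(-9t - 6)/(t - 6) − 21| < 60|t − 4|/(2·1) = 30|t − 4|, which is < ε once |t − 4| < (1/30)ε.
Take δ = min(1, (1/30)ε). Then 0 < |t − 4| < δ forces both bounds, so |(-9t - 6)/(t - 6) − 21| < ε.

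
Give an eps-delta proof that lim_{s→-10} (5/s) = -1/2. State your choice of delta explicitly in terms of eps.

delta = min(5, 10eps)

Fix eps > 0. We seek delta > 0 such that 0 < |s + 10| < delta implies |5/s + 1/2| < eps.
|5/s + 1/2| = 5·|-10 − s|/(10·|s|) = 5|s + 10|/(10|s|).
Require delta ≤ 5 so that |s| > 10 − 5 = 5, hence 10|s| > 50.
Then |5/s + 1/2| < 5|s + 10|/50, which is < eps when |s + 10| < 10eps.
Take delta = min(5, 10eps). Then 0 < |s + 10| < delta gives both |s + 10| < 5 and |s + 10| < 10eps, so |5/s + 1/2| < eps.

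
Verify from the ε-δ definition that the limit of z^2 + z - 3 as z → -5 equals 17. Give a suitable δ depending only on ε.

δ = min(2, ε/11)

Suppose ε > 0. We want δ > 0 such that 0 < |z + 5| < δ implies |(z^2 + z - 3) − 17| < ε.
(z^2 + z - 3) − 17 = z^2 + z - 20 = (z + 5)(z - 4).
So |(z^2 + z - 3) − 17| = |z + 5|·|z - 4|.
Require δ ≤ 2. Then |z + 5| < 2 gives |z| < 7, and by the triangle inequality |z - 4| ≤ 7 + 4 = 11.
Hence |(z^2 + z - 3) − 17| ≤ 11|z + 5| < ε provided |z + 5| < ε/11.
Choosing δ = min(2, ε/11) ensures both conditions, hence |(z^2 + z - 3) − 17| < ε.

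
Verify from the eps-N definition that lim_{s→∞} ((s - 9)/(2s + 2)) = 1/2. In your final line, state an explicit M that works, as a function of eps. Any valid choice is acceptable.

Fix eps > 0. We seek M > 0 such that s > M implies |(s - 9)/(2s + 2) − (1/2)| < eps.
(s - 9)/(2s + 2) − (1/2) = (2(s - 9) − (2s + 2)) / (2(2s + 2)) = -20/(2(2s + 2)).
For s > 0 we have 2s + 2 > 2s, so |(s - 9)/(2s + 2) − (1/2)| = 20/(2(2s + 2)) < 20/(2·2s) = 5/s.
Thus |(s - 9)/(2s + 2) − (1/2)| < eps whenever s > 5/eps.
Take M = 5/eps. If s > M then |(s - 9)/(2s + 2) − (1/2)| < 5/s < eps.

M = 5/eps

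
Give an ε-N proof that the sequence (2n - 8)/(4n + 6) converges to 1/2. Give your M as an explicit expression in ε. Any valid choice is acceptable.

M = (11/4)/ε

Suppose ε > 0. For n ≥ 1, |(2n - 8)/(4n + 6) − (1/2)| = |-44|/(4(4n + 6)) = 44/(4(4n + 6)).
Since 4n + 6 ≥ 4n for n ≥ 1, this is ≤ 44/(4·4n) = (11/4)/n.
So |(2n - 8)/(4n + 6) − (1/2)| < ε whenever n > (11/4)/ε.
Take M = (11/4)/ε. If n > M then |(2n - 8)/(4n + 6) − (1/2)| ≤ (11/4)/n < ε.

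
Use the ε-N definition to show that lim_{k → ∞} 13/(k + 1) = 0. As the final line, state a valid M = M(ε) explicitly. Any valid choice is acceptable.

M = 13/ε

Fix ε > 0. For k ≥ 1, |13/(k + 1) − 0| = 13/(k + 1) ≤ 13/k.
We need 13/k < ε, i.e. k > 13/ε.
Take M = 13/ε. If k > M then |13/(k + 1)| ≤ 13/k < ε.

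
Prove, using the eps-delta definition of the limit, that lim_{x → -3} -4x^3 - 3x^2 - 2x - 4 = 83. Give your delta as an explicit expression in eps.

delta = min(2, eps/174)

Suppose eps > 0. We want delta > 0 such that 0 < |x + 3| < delta implies |(-4x^3 - 3x^2 - 2x - 4) − 83| < eps.
(-4x^3 - 3x^2 - 2x - 4) − 83 = -4x^3 - 3x^2 - 2x - 87 = (x + 3)(-4x^2 + 9x - 29).
So |(-4x^3 - 3x^2 - 2x - 4) − 83| = |x + 3|·|-4x^2 + 9x - 29|.
Require delta ≤ 2. Then |x + 3| < 2 gives |x| < 5, and by the triangle inequality |-4x^2 + 9x - 29| ≤ 4·5^2 + 9·5 + 29 = 174.
Hence |(-4x^3 - 3x^2 - 2x - 4) − 83| ≤ 174|x + 3| < eps provided |x + 3| < eps/174.
Choosing delta = min(2, eps/174) ensures both conditions, hence |(-4x^3 - 3x^2 - 2x - 4) − 83| < eps.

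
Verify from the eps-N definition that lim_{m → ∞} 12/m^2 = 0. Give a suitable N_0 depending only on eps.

N_0 = (12/eps)^{1/2}

Let eps > 0 be given. For m ≥ 1, |12/m^2 − 0| = 12/m^2.
12/m^2 < eps ⇔ m^2 > 12/eps ⇔ m > (12/eps)^{1/2}.
Take N_0 = (12/eps)^{1/2}. Then m > N_0 implies 12/m^2 < eps.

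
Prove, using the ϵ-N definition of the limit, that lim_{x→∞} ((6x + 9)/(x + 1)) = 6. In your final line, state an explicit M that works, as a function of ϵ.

Fix ϵ > 0. We seek M > 0 such that x > M implies |(6x + 9)/(x + 1) − 6| < ϵ.
(6x + 9)/(x + 1) − 6 = ((6x + 9) − 6(x + 1)) / ((x + 1)) = 3/((x + 1)).
For x > 0 we have x + 1 > x, so |(6x + 9)/(x + 1) − 6| = 3/((x + 1)) < 3/(x) = 3/x.
Thus |(6x + 9)/(x + 1) − 6| < ϵ whenever x > 3/ϵ.
Take M = 3/ϵ. If x > M then |(6x + 9)/(x + 1) − 6| < 3/x < ϵ.

M = 3/ϵ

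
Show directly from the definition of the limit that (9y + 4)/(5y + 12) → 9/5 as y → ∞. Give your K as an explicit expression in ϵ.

Suppose ϵ > 0. We seek K > 0 such that y > K implies |(9y + 4)/(5y + 12) − (9/5)| < ϵ.
(9y + 4)/(5y + 12) − (9/5) = (5(9y + 4) − 9(5y + 12)) / (5(5y + 12)) = -88/(5(5y + 12)).
For y > 0 we have 5y + 12 > 5y, so |(9y + 4)/(5y + 12) − (9/5)| = 88/(5(5y + 12)) < 88/(5·5y) = (88/25)/y.
Thus |(9y + 4)/(5y + 12) − (9/5)| < ϵ whenever y > (88/25)/ϵ.
Take K = (88/25)/ϵ. If y > K then |(9y + 4)/(5y + 12) − (9/5)| < (88/25)/y < ϵ.

K = (88/25)/ϵ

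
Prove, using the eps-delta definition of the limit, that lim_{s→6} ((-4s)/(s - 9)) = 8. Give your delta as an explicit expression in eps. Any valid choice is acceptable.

delta = min(3/2, (1/8)eps)

Let eps > 0. We want delta > 0 with 0 < |s − 6| < delta ⇒ |(-4s)/(s - 9) − 8| < eps.
Combining over a common denominator, (-4s)/(s - 9) − 8 = [(-4s)·(-3) − (-24)·(s - 9)] / [(-3)·(s - 9)] = 36(s − 6) / ((-3)(s - 9)).
So |(-4s)/(s - 9) − 8| = 36|s − 6| / (3·|s − 9|).
Require delta ≤ 3/2, so |s − 9| ≥ |-3| − |s − 6| > 3 − 3/2 = 3/2.
Hence |(-4s)/(s - 9) − 8| < 36|s − 6|/(3·(3/2)) = 8|s − 6|, which is < eps once |s − 6| < (1/8)eps.
Take delta = min(3/2, (1/8)eps). Then 0 < |s − 6| < delta forces both bounds, so |(-4s)/(s - 9) − 8| < eps.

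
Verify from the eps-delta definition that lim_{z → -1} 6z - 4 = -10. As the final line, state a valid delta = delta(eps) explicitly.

Fix eps > 0. We need delta > 0 so that 0 < |z + 1| < delta implies |(6z - 4) + 10| < eps.
Since (6z - 4) + 10 = 6(z + 1), we have |(6z - 4) + 10| = 6|z + 1|.
Thus it suffices that |z + 1| < eps/6.
Choosing delta = eps/6 gives |(6z - 4) + 10| = 6|z + 1| < eps whenever |z + 1| < delta.

delta = eps/6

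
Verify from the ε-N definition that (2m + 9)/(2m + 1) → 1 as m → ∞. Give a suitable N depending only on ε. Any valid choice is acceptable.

Suppose ε > 0. For m ≥ 1, |(2m + 9)/(2m + 1) − 1| = |16|/(2(2m + 1)) = 16/(2(2m + 1)).
Since 2m + 1 ≥ 2m for m ≥ 1, this is ≤ 16/(2·2m) = 4/m.
So |(2m + 9)/(2m + 1) − 1| < ε whenever m > 4/ε.
Take N = 4/ε. If m > N then |(2m + 9)/(2m + 1) − 1| ≤ 4/m < ε.

N = 4/ε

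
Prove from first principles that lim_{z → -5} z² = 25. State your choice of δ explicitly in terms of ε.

δ = min(2, ε/12)

Let ε > 0. We seek δ > 0 with 0 < |z + 5| < δ ⇒ |z² − 25| < ε.
Factor: z² − 25 = (z + 5)(z - 5), so |z² − 25| = |z + 5|·|z - 5|.
Impose δ ≤ 2 so that |z| < 7; then |z - 5| ≤ 12.
Hence |z² − 25| ≤ 12|z + 5|, which is < ε once |z + 5| < ε/12.
Take δ = min(2, ε/12). If 0 < |z + 5| < δ then both bounds hold and |z² − 25| ≤ 12|z + 5| < 12·(ε/12) = ε.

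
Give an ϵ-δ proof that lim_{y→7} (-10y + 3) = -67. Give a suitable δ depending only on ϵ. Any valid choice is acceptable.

δ = ϵ/10

Fix ϵ > 0. We need δ > 0 so that 0 < |y − 7| < δ implies |(-10y + 3) + 67| < ϵ.
Since (-10y + 3) + 67 = -10(y − 7), we have |(-10y + 3) + 67| = 10|y − 7|.
Thus it suffices that |y − 7| < ϵ/10.
Take δ = ϵ/10. If 0 < |y − 7| < δ then |(-10y + 3) + 67| = 10|y − 7| < 10·(ϵ/10) = ϵ.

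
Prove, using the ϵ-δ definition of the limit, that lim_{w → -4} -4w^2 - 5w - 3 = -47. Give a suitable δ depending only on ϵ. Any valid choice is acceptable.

δ = min(1, ϵ/31)

Let ϵ > 0 be given. We want δ > 0 such that 0 < |w + 4| < δ implies |(-4w^2 - 5w - 3) + 47| < ϵ.
(-4w^2 - 5w - 3) + 47 = -4w^2 - 5w + 44 = (w + 4)(-4w + 11).
So |(-4w^2 - 5w - 3) + 47| = |w + 4|·|-4w + 11|.
Require δ ≤ 1. Then |w + 4| < 1 gives |w| < 5, and by the triangle inequality |-4w + 11| ≤ 4·5 + 11 = 31.
Hence |(-4w^2 - 5w - 3) + 47| ≤ 31|w + 4| < ϵ provided |w + 4| < ϵ/31.
Choosing δ = min(1, ϵ/31) ensures both conditions, hence |(-4w^2 - 5w - 3) + 47| < ϵ.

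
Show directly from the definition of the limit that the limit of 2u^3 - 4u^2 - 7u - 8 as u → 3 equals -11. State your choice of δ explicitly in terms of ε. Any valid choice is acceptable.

Let ε > 0. We want δ > 0 such that 0 < |u − 3| < δ implies |(2u^3 - 4u^2 - 7u - 8) + 11| < ε.
(2u^3 - 4u^2 - 7u - 8) + 11 = 2u^3 - 4u^2 - 7u + 3 = (u − 3)(2u^2 + 2u - 1).
So |(2u^3 - 4u^2 - 7u - 8) + 11| = |u − 3|·|2u^2 + 2u - 1|.
Assume first that |u − 3| < 1, so |u| < 4. Then |2u^2 + 2u - 1| ≤ 2·4^2 + 2·4 + 1 = 41.
Hence |(2u^3 - 4u^2 - 7u - 8) + 11| ≤ 41|u − 3| < ε provided |u − 3| < ε/41.
Choosing δ = min(1, ε/41) ensures both conditions, hence |(2u^3 - 4u^2 - 7u - 8) + 11| < ε.

δ = min(1, ε/41)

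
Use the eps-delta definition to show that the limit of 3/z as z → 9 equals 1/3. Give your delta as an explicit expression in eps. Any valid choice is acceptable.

Let eps > 0. We seek delta > 0 such that 0 < |z − 9| < delta implies |3/z − (1/3)| < eps.
|3/z − (1/3)| = 3·|9 − z|/(9·|z|) = 3|z − 9|/(9|z|).
Require delta ≤ 9/2 so that |z| > 9 − 9/2 = 9/2, hence 9|z| > 81/2.
Then |3/z − (1/3)| < 3|z − 9|/(81/2), which is < eps when |z − 9| < (27/2)eps.
Take delta = min(9/2, (27/2)eps). Then 0 < |z − 9| < delta gives both |z − 9| < 9/2 and |z − 9| < (27/2)eps, so |3/z − (1/3)| < eps.

delta = min(9/2, (27/2)eps)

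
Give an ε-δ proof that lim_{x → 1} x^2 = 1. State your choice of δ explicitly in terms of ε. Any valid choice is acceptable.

δ = min(2, ε/4)

Fix ε > 0. We seek δ > 0 with 0 < |x − 1| < δ ⇒ |x^2 − 1| < ε.
Factor: x^2 − 1 = (x − 1)(x + 1), so |x^2 − 1| = |x − 1|·|x + 1|.
Impose δ ≤ 2 so that |x| < 3; then |x + 1| ≤ 4.
Hence |x^2 − 1| ≤ 4|x − 1|, which is < ε once |x − 1| < ε/4.
Take δ = min(2, ε/4). If 0 < |x − 1| < δ then both bounds hold and |x^2 − 1| ≤ 4|x − 1| < 4·(ε/4) = ε.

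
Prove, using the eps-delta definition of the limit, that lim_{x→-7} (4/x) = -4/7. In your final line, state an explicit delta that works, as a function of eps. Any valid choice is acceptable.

delta = min(7/2, (49/8)eps)

Suppose eps > 0. We seek delta > 0 such that 0 < |x + 7| < delta implies |4/x + 4/7| < eps.
|4/x + 4/7| = 4·|-7 − x|/(7·|x|) = 4|x + 7|/(7|x|).
Require delta ≤ 7/2 so that |x| > 7 − 7/2 = 7/2, hence 7|x| > 49/2.
Then |4/x + 4/7| < 4|x + 7|/(49/2), which is < eps when |x + 7| < (49/8)eps.
Take delta = min(7/2, (49/8)eps). Then 0 < |x + 7| < delta gives both |x + 7| < 7/2 and |x + 7| < (49/8)eps, so |4/x + 4/7| < eps.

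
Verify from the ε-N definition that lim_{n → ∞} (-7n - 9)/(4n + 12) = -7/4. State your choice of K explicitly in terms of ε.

Let ε > 0 be given. For n ≥ 1, |(-7n - 9)/(4n + 12) + 7/4| = |48|/(4(4n + 12)) = 48/(4(4n + 12)).
Since 4n + 12 ≥ 4n for n ≥ 1, this is ≤ 48/(4·4n) = 3/n.
So |(-7n - 9)/(4n + 12) + 7/4| < ε whenever n > 3/ε.
Take K = 3/ε. If n > K then |(-7n - 9)/(4n + 12) + 7/4| ≤ 3/n < ε.

K = 3/ε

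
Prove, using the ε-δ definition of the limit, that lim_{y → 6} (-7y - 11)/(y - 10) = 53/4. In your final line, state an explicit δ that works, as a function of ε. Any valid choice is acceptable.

Suppose ε > 0. We want δ > 0 with 0 < |y − 6| < δ ⇒ |(-7y - 11)/(y - 10) − (53/4)| < ε.
Combining over a common denominator, (-7y - 11)/(y - 10) − (53/4) = [(-7y - 11)·(-4) − (-53)·(y - 10)] / [(-4)·(y - 10)] = 81(y − 6) / ((-4)(y - 10)).
So |(-7y - 11)/(y - 10) − (53/4)| = 81|y − 6| / (4·|y − 10|).
Restrict δ ≤ 2. Then |y − 6| < 2 gives |y − 10| = |(y − 6) + (-4)| ≥ 4 − 2 = 2.
Hence |(-7y - 11)/(y - 10) − (53/4)| < 81|y − 6|/(4·2) = (81/8)|y − 6|, which is < ε once |y − 6| < (8/81)ε.
Take δ = min(2, (8/81)ε). Then 0 < |y − 6| < δ forces both bounds, so |(-7y - 11)/(y - 10) − (53/4)| < ε.

δ = min(2, (8/81)ε)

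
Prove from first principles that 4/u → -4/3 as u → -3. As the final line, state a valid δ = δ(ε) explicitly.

δ = min(3/2, (9/8)ε)

Let ε > 0 be given. We seek δ > 0 such that 0 < |u + 3| < δ implies |4/u + 4/3| < ε.
|4/u + 4/3| = 4·|-3 − u|/(3·|u|) = 4|u + 3|/(3|u|).
Restrict δ ≤ 3/2. Then |u + 3| < 3/2 gives |u| > 3/2, so 3|u| > 9/2.
Then |4/u + 4/3| < 4|u + 3|/(9/2), which is < ε when |u + 3| < (9/8)ε.
Take δ = min(3/2, (9/8)ε). Then 0 < |u + 3| < δ gives both |u + 3| < 3/2 and |u + 3| < (9/8)ε, so |4/u + 4/3| < ε.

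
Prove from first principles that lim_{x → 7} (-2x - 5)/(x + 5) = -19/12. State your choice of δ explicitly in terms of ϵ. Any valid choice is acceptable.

δ = min(6, (72/5)ϵ)

Let ϵ > 0 be given. We want δ > 0 with 0 < |x − 7| < δ ⇒ |(-2x - 5)/(x + 5) + 19/12| < ϵ.
Combining over a common denominator, (-2x - 5)/(x + 5) + 19/12 = [(-2x - 5)·12 − (-19)·(x + 5)] / [12·(x + 5)] = -5(x − 7) / (12(x + 5)).
So |(-2x - 5)/(x + 5) + 19/12| = 5|x − 7| / (12·|x + 5|).
Require δ ≤ 6, so |x + 5| ≥ |12| − |x − 7| > 12 − 6 = 6.
Hence |(-2x - 5)/(x + 5) + 19/12| < 5|x − 7|/(12·6) = (5/72)|x − 7|, which is < ϵ once |x − 7| < (72/5)ϵ.
Take δ = min(6, (72/5)ϵ). Then 0 < |x − 7| < δ forces both bounds, so |(-2x - 5)/(x + 5) + 19/12| < ϵ.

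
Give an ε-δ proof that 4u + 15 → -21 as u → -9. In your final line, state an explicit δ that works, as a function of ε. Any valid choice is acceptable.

δ = ε/4

Let ε > 0. We need δ > 0 so that 0 < |u + 9| < δ implies |(4u + 15) + 21| < ε.
Since (4u + 15) + 21 = 4(u + 9), we have |(4u + 15) + 21| = 4|u + 9|.
Thus it suffices that |u + 9| < ε/4.
Take δ = ε/4. If 0 < |u + 9| < δ then |(4u + 15) + 21| = 4|u + 9| < 4·(ε/4) = ε.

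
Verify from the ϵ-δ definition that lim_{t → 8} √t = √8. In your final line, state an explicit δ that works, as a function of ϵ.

δ = min(8, √8·ϵ)

Suppose ϵ > 0. We want δ > 0 such that 0 < |t − 8| < δ implies |√t − √8| < ϵ.
Rationalise: √t − √8 = (t − 8)/(√t + √8), so |√t − √8| = |t − 8|/(√t + √8).
Restrict δ ≤ 8 so that |t − 8| < 8 forces t > 0, and then √t + √8 > √8.
Hence |√t − √8| < |t − 8|/√8, which is < ϵ once |t − 8| < √8·ϵ.
Take δ = min(8, √8·ϵ). If 0 < |t − 8| < δ then t > 0 and |√t − √8| < |t − 8|/√8 < ϵ.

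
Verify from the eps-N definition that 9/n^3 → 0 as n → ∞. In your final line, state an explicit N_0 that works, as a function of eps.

Fix eps > 0. For n ≥ 1, |9/n^3 − 0| = 9/n^3.
9/n^3 < eps ⇔ n^3 > 9/eps ⇔ n > (9/eps)^{1/3}.
Take N_0 = (9/eps)^{1/3}. Then n > N_0 implies 9/n^3 < eps.

N_0 = (9/eps)^{1/3}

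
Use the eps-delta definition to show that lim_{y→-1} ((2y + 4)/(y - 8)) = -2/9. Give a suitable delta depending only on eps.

delta = min(9/2, (81/40)eps)

Let eps > 0 be given. We want delta > 0 with 0 < |y + 1| < delta ⇒ |(2y + 4)/(y - 8) + 2/9| < eps.
Combining over a common denominator, (2y + 4)/(y - 8) + 2/9 = [(2y + 4)·(-9) − 2·(y - 8)] / [(-9)·(y - 8)] = -20(y + 1) / ((-9)(y - 8)).
So |(2y + 4)/(y - 8) + 2/9| = 20|y + 1| / (9·|y − 8|).
Require delta ≤ 9/2, so |y − 8| ≥ |-9| − |y + 1| > 9 − 9/2 = 9/2.
Hence |(2y + 4)/(y - 8) + 2/9| < 20|y + 1|/(9·(9/2)) = (40/81)|y + 1|, which is < eps once |y + 1| < (81/40)eps.
Take delta = min(9/2, (81/40)eps). Then 0 < |y + 1| < delta forces both bounds, so |(2y + 4)/(y - 8) + 2/9| < eps.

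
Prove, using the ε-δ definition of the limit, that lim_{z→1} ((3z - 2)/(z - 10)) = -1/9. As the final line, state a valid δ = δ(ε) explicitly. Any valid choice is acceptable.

Suppose ε > 0. We want δ > 0 with 0 < |z − 1| < δ ⇒ |(3z - 2)/(z - 10) + 1/9| < ε.
Combining over a common denominator, (3z - 2)/(z - 10) + 1/9 = [(3z - 2)·(-9) − 1·(z - 10)] / [(-9)·(z - 10)] = -28(z − 1) / ((-9)(z - 10)).
So |(3z - 2)/(z - 10) + 1/9| = 28|z − 1| / (9·|z − 10|).
Restrict δ ≤ 9/2. Then |z − 1| < 9/2 gives |z − 10| = |(z − 1) + (-9)| ≥ 9 − 9/2 = 9/2.
Hence |(3z - 2)/(z - 10) + 1/9| < 28|z − 1|/(9·(9/2)) = (56/81)|z − 1|, which is < ε once |z − 1| < (81/56)ε.
Take δ = min(9/2, (81/56)ε). Then 0 < |z − 1| < δ forces both bounds, so |(3z - 2)/(z - 10) + 1/9| < ε.

δ = min(9/2, (81/56)ε)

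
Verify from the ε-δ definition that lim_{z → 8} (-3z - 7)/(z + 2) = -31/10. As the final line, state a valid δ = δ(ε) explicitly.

δ = min(5, 50ε)

Fix ε > 0. We want δ > 0 with 0 < |z − 8| < δ ⇒ |(-3z - 7)/(z + 2) + 31/10| < ε.
Combining over a common denominator, (-3z - 7)/(z + 2) + 31/10 = [(-3z - 7)·10 − (-31)·(z + 2)] / [10·(z + 2)] = 1(z − 8) / (10(z + 2)).
So |(-3z - 7)/(z + 2) + 31/10| = |z − 8| / (10·|z + 2|).
Require δ ≤ 5, so |z + 2| ≥ |10| − |z − 8| > 10 − 5 = 5.
Hence |(-3z - 7)/(z + 2) + 31/10| < |z − 8|/(10·5) = (1/50)|z − 8|, which is < ε once |z − 8| < 50ε.
Take δ = min(5, 50ε). Then 0 < |z − 8| < δ forces both bounds, so |(-3z - 7)/(z + 2) + 31/10| < ε.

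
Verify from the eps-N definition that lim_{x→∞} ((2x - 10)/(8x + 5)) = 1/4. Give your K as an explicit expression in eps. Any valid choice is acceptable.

K = (45/32)/eps

Let eps > 0. We seek K > 0 such that x > K implies |(2x - 10)/(8x + 5) − (1/4)| < eps.
(2x - 10)/(8x + 5) − (1/4) = (8(2x - 10) − 2(8x + 5)) / (8(8x + 5)) = -90/(8(8x + 5)).
For x > 0 we have 8x + 5 > 8x, so |(2x - 10)/(8x + 5) − (1/4)| = 90/(8(8x + 5)) < 90/(8·8x) = (45/32)/x.
Thus |(2x - 10)/(8x + 5) − (1/4)| < eps whenever x > (45/32)/eps.
Take K = (45/32)/eps. If x > K then |(2x - 10)/(8x + 5) − (1/4)| < (45/32)/x < eps.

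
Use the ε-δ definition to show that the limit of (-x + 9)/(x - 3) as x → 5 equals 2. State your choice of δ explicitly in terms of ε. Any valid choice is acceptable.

δ = min(1, (1/3)ε)

Suppose ε > 0. We want δ > 0 with 0 < |x − 5| < δ ⇒ |(-x + 9)/(x - 3) − 2| < ε.
Combining over a common denominator, (-x + 9)/(x - 3) − 2 = [(-x + 9)·2 − 4·(x - 3)] / [2·(x - 3)] = -6(x − 5) / (2(x - 3)).
So |(-x + 9)/(x - 3) − 2| = 6|x − 5| / (2·|x − 3|).
Require δ ≤ 1, so |x − 3| ≥ |2| − |x − 5| > 2 − 1 = 1.
Hence |(-x + 9)/(x - 3) − 2| < 6|x − 5|/(2·1) = 3|x − 5|, which is < ε once |x − 5| < (1/3)ε.
Take δ = min(1, (1/3)ε). Then 0 < |x − 5| < δ forces both bounds, so |(-x + 9)/(x - 3) − 2| < ε.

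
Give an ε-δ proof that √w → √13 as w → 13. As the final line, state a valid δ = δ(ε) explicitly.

Let ε > 0. We want δ > 0 such that 0 < |w − 13| < δ implies |√w − √13| < ε.
Rationalise: √w − √13 = (w − 13)/(√w + √13), so |√w − √13| = |w − 13|/(√w + √13).
Restrict δ ≤ 13 so that |w − 13| < 13 forces w > 0, and then √w + √13 > √13.
Hence |√w − √13| < |w − 13|/√13, which is < ε once |w − 13| < √13·ε.
Take δ = min(13, √13·ε). If 0 < |w − 13| < δ then w > 0 and |√w − √13| < |w − 13|/√13 < ε.

δ = min(13, √13·ε)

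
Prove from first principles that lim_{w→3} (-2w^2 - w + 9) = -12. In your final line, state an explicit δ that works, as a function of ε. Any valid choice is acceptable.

Fix ε > 0. We want δ > 0 such that 0 < |w − 3| < δ implies |(-2w^2 - w + 9) + 12| < ε.
(-2w^2 - w + 9) + 12 = -2w^2 - w + 21 = (w − 3)(-2w - 7).
So |(-2w^2 - w + 9) + 12| = |w − 3|·|-2w - 7|.
Assume first that |w − 3| < 1, so |w| < 4. Then |-2w - 7| ≤ 2·4 + 7 = 15.
Hence |(-2w^2 - w + 9) + 12| ≤ 15|w − 3| < ε provided |w − 3| < ε/15.
Choosing δ = min(1, ε/15) ensures both conditions, hence |(-2w^2 - w + 9) + 12| < ε.

δ = min(1, ε/15)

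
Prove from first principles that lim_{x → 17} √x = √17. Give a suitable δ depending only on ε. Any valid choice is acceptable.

Suppose ε > 0. We want δ > 0 such that 0 < |x − 17| < δ implies |√x − √17| < ε.
Multiplying by the conjugate, |√x − √17| = |x − 17|/(√x + √17).
Restrict δ ≤ 17 so that |x − 17| < 17 forces x > 0, and then √x + √17 > √17.
Hence |√x − √17| < |x − 17|/√17, which is < ε once |x − 17| < √17·ε.
Take δ = min(17, √17·ε). If 0 < |x − 17| < δ then x > 0 and |√x − √17| < |x − 17|/√17 < ε.

δ = min(17, √17·ε)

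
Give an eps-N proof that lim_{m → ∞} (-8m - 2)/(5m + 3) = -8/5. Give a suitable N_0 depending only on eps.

Fix eps > 0. For m ≥ 1, |(-8m - 2)/(5m + 3) + 8/5| = |14|/(5(5m + 3)) = 14/(5(5m + 3)).
Since 5m + 3 ≥ 5m for m ≥ 1, this is ≤ 14/(5·5m) = (14/25)/m.
So |(-8m - 2)/(5m + 3) + 8/5| < eps whenever m > (14/25)/eps.
Take N_0 = (14/25)/eps. If m > N_0 then |(-8m - 2)/(5m + 3) + 8/5| ≤ (14/25)/m < eps.

N_0 = (14/25)/eps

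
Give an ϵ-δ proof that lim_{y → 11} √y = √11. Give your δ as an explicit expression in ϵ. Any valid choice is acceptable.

Let ϵ > 0. We want δ > 0 such that 0 < |y − 11| < δ implies |√y − √11| < ϵ.
Rationalise: √y − √11 = (y − 11)/(√y + √11), so |√y − √11| = |y − 11|/(√y + √11).
Restrict δ ≤ 11 so that |y − 11| < 11 forces y > 0, and then √y + √11 > √11.
Hence |√y − √11| < |y − 11|/√11, which is < ϵ once |y − 11| < √11·ϵ.
Take δ = min(11, √11·ϵ). If 0 < |y − 11| < δ then y > 0 and |√y − √11| < |y − 11|/√11 < ϵ.

δ = min(11, √11·ϵ)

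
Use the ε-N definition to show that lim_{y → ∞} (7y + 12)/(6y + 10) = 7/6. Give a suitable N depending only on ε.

Let ε > 0 be given. We seek N > 0 such that y > N implies |(7y + 12)/(6y + 10) − (7/6)| < ε.
(7y + 12)/(6y + 10) − (7/6) = (6(7y + 12) − 7(6y + 10)) / (6(6y + 10)) = 2/(6(6y + 10)).
For y > 0 we have 6y + 10 > 6y, so |(7y + 12)/(6y + 10) − (7/6)| = 2/(6(6y + 10)) < 2/(6·6y) = (1/18)/y.
Thus |(7y + 12)/(6y + 10) − (7/6)| < ε whenever y > (1/18)/ε.
Take N = (1/18)/ε. If y > N then |(7y + 12)/(6y + 10) − (7/6)| < (1/18)/y < ε.

N = (1/18)/ε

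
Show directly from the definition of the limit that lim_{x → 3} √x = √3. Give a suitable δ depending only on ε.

Let ε > 0 be given. We want δ > 0 such that 0 < |x − 3| < δ implies |√x − √3| < ε.
Multiplying by the conjugate, |√x − √3| = |x − 3|/(√x + √3).
Restrict δ ≤ 3 so that |x − 3| < 3 forces x > 0, and then √x + √3 > √3.
Hence |√x − √3| < |x − 3|/√3, which is < ε once |x − 3| < √3·ε.
Take δ = min(3, √3·ε). If 0 < |x − 3| < δ then x > 0 and |√x − √3| < |x − 3|/√3 < ε.

δ = min(3, √3·ε)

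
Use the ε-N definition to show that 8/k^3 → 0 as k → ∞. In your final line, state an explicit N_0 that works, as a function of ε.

Let ε > 0. For k ≥ 1, |8/k^3 − 0| = 8/k^3.
8/k^3 < ε ⇔ k^3 > 8/ε ⇔ k > (8/ε)^{1/3}.
Take N_0 = (8/ε)^{1/3}. Then k > N_0 implies 8/k^3 < ε.

N_0 = (8/ε)^{1/3}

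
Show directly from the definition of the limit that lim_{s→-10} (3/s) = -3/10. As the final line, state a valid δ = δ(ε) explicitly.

Let ε > 0 be given. We seek δ > 0 such that 0 < |s + 10| < δ implies |3/s + 3/10| < ε.
|3/s + 3/10| = 3·|-10 − s|/(10·|s|) = 3|s + 10|/(10|s|).
Restrict δ ≤ 5. Then |s + 10| < 5 gives |s| > 5, so 10|s| > 50.
Then |3/s + 3/10| < 3|s + 10|/50, which is < ε when |s + 10| < (50/3)ε.
Take δ = min(5, (50/3)ε). Then 0 < |s + 10| < δ gives both |s + 10| < 5 and |s + 10| < (50/3)ε, so |3/s + 3/10| < ε.

δ = min(5, (50/3)ε)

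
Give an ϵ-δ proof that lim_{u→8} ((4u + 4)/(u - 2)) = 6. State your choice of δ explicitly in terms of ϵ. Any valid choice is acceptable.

δ = min(3, (3/2)ϵ)

Suppose ϵ > 0. We want δ > 0 with 0 < |u − 8| < δ ⇒ |(4u + 4)/(u - 2) − 6| < ϵ.
Combining over a common denominator, (4u + 4)/(u - 2) − 6 = [(4u + 4)·6 − 36·(u - 2)] / [6·(u - 2)] = -12(u − 8) / (6(u - 2)).
So |(4u + 4)/(u - 2) − 6| = 12|u − 8| / (6·|u − 2|).
Require δ ≤ 3, so |u − 2| ≥ |6| − |u − 8| > 6 − 3 = 3.
Hence |(4u + 4)/(u - 2) − 6| < 12|u − 8|/(6·3) = (2/3)|u − 8|, which is < ϵ once |u − 8| < (3/2)ϵ.
Take δ = min(3, (3/2)ϵ). Then 0 < |u − 8| < δ forces both bounds, so |(4u + 4)/(u - 2) − 6| < ϵ.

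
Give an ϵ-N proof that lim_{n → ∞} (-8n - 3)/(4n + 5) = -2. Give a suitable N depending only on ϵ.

Suppose ϵ > 0. For n ≥ 1, |(-8n - 3)/(4n + 5) + 2| = |28|/(4(4n + 5)) = 28/(4(4n + 5)).
Since 4n + 5 ≥ 4n for n ≥ 1, this is ≤ 28/(4·4n) = (7/4)/n.
So |(-8n - 3)/(4n + 5) + 2| < ϵ whenever n > (7/4)/ϵ.
Take N = (7/4)/ϵ. If n > N then |(-8n - 3)/(4n + 5) + 2| ≤ (7/4)/n < ϵ.

N = (7/4)/ϵ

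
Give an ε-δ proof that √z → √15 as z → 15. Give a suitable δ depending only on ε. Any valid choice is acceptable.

δ = min(15, √15·ε)

Suppose ε > 0. We want δ > 0 such that 0 < |z − 15| < δ implies |√z − √15| < ε.
Multiplying by the conjugate, |√z − √15| = |z − 15|/(√z + √15).
Restrict δ ≤ 15 so that |z − 15| < 15 forces z > 0, and then √z + √15 > √15.
Hence |√z − √15| < |z − 15|/√15, which is < ε once |z − 15| < √15·ε.
Take δ = min(15, √15·ε). If 0 < |z − 15| < δ then z > 0 and |√z − √15| < |z − 15|/√15 < ε.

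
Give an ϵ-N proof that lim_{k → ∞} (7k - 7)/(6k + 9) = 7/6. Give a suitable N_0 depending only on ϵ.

Let ϵ > 0. For k ≥ 1, |(7k - 7)/(6k + 9) − (7/6)| = |-105|/(6(6k + 9)) = 105/(6(6k + 9)).
Since 6k + 9 ≥ 6k for k ≥ 1, this is ≤ 105/(6·6k) = (35/12)/k.
So |(7k - 7)/(6k + 9) − (7/6)| < ϵ whenever k > (35/12)/ϵ.
Take N_0 = (35/12)/ϵ. If k > N_0 then |(7k - 7)/(6k + 9) − (7/6)| ≤ (35/12)/k < ϵ.

N_0 = (35/12)/ϵ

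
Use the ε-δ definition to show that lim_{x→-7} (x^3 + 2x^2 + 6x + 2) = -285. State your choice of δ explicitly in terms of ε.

Let ε > 0. We want δ > 0 such that 0 < |x + 7| < δ implies |(x^3 + 2x^2 + 6x + 2) + 285| < ε.
(x^3 + 2x^2 + 6x + 2) + 285 = x^3 + 2x^2 + 6x + 287 = (x + 7)(x^2 - 5x + 41).
So |(x^3 + 2x^2 + 6x + 2) + 285| = |x + 7|·|x^2 - 5x + 41|.
Assume first that |x + 7| < 1, so |x| < 8. Then |x^2 - 5x + 41| ≤ 8^2 + 5·8 + 41 = 145.
Hence |(x^3 + 2x^2 + 6x + 2) + 285| ≤ 145|x + 7| < ε provided |x + 7| < ε/145.
Choosing δ = min(1, ε/145) ensures both conditions, hence |(x^3 + 2x^2 + 6x + 2) + 285| < ε.

δ = min(1, ε/145)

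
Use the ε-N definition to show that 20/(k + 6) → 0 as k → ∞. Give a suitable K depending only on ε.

K = 20/ε

Let ε > 0. For k ≥ 1, |20/(k + 6) − 0| = 20/(k + 6) ≤ 20/k.
We need 20/k < ε, i.e. k > 20/ε.
Take K = 20/ε. If k > K then |20/(k + 6)| ≤ 20/k < ε.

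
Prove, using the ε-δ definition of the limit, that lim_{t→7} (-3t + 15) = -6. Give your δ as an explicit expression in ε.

δ = ε/3

Let ε > 0. We need δ > 0 so that 0 < |t − 7| < δ implies |(-3t + 15) + 6| < ε.
|(-3t + 15) + 6| = |-3t + 21| = 3|t − 7|.
So 3|t − 7| < ε exactly when |t − 7| < ε/3.
Take δ = ε/3. If 0 < |t − 7| < δ then |(-3t + 15) + 6| = 3|t − 7| < 3·(ε/3) = ε.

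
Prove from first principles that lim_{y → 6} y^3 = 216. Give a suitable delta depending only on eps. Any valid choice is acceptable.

Let eps > 0. We seek delta > 0 with 0 < |y − 6| < delta ⇒ |y^3 − 216| < eps.
Factor: y^3 − 216 = (y − 6)(y^2 + 6y + 36), so |y^3 − 216| = |y − 6|·|y^2 + 6y + 36|.
Restrict delta ≤ 1. Then |y − 6| < 1 gives |y| < 7, so by the triangle inequality |y^2 + 6y + 36| ≤ 7^2 + 6·7 + 36 = 127.
Hence |y^3 − 216| ≤ 127|y − 6|, which is < eps once |y − 6| < eps/127.
Take delta = min(1, eps/127). If 0 < |y − 6| < delta then both bounds hold and |y^3 − 216| ≤ 127|y − 6| < 127·(eps/127) = eps.

delta = min(1, eps/127)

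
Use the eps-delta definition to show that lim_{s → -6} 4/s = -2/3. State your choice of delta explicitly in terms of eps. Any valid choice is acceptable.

delta = min(3, (9/2)eps)

Suppose eps > 0. We seek delta > 0 such that 0 < |s + 6| < delta implies |4/s + 2/3| < eps.
|4/s + 2/3| = 4·|-6 − s|/(6·|s|) = 4|s + 6|/(6|s|).
Restrict delta ≤ 3. Then |s + 6| < 3 gives |s| > 3, so 6|s| > 18.
Then |4/s + 2/3| < 4|s + 6|/18, which is < eps when |s + 6| < (9/2)eps.
Take delta = min(3, (9/2)eps). Then 0 < |s + 6| < delta gives both |s + 6| < 3 and |s + 6| < (9/2)eps, so |4/s + 2/3| < eps.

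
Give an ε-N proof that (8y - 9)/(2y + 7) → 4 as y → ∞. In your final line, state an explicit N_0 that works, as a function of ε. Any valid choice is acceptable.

N_0 = (37/2)/ε

Let ε > 0 be given. We seek N_0 > 0 such that y > N_0 implies |(8y - 9)/(2y + 7) − 4| < ε.
(8y - 9)/(2y + 7) − 4 = (2(8y - 9) − 8(2y + 7)) / (2(2y + 7)) = -74/(2(2y + 7)).
For y > 0 we have 2y + 7 > 2y, so |(8y - 9)/(2y + 7) − 4| = 74/(2(2y + 7)) < 74/(2·2y) = (37/2)/y.
Thus |(8y - 9)/(2y + 7) − 4| < ε whenever y > (37/2)/ε.
Take N_0 = (37/2)/ε. If y > N_0 then |(8y - 9)/(2y + 7) − 4| < (37/2)/y < ε.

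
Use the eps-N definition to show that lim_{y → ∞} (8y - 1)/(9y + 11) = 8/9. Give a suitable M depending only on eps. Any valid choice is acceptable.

M = (97/81)/eps

Let eps > 0 be given. We seek M > 0 such that y > M implies |(8y - 1)/(9y + 11) − (8/9)| < eps.
(8y - 1)/(9y + 11) − (8/9) = (9(8y - 1) − 8(9y + 11)) / (9(9y + 11)) = -97/(9(9y + 11)).
For y > 0 we have 9y + 11 > 9y, so |(8y - 1)/(9y + 11) − (8/9)| = 97/(9(9y + 11)) < 97/(9·9y) = (97/81)/y.
Thus |(8y - 1)/(9y + 11) − (8/9)| < eps whenever y > (97/81)/eps.
Take M = (97/81)/eps. If y > M then |(8y - 1)/(9y + 11) − (8/9)| < (97/81)/y < eps.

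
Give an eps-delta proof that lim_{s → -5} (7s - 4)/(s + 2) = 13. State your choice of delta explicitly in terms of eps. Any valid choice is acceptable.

delta = min(3/2, (1/4)eps)

Let eps > 0. We want delta > 0 with 0 < |s + 5| < delta ⇒ |(7s - 4)/(s + 2) − 13| < eps.
Combining over a common denominator, (7s - 4)/(s + 2) − 13 = [(7s - 4)·(-3) − (-39)·(s + 2)] / [(-3)·(s + 2)] = 18(s + 5) / ((-3)(s + 2)).
So |(7s - 4)/(s + 2) − 13| = 18|s + 5| / (3·|s + 2|).
Restrict delta ≤ 3/2. Then |s + 5| < 3/2 gives |s + 2| = |(s + 5) + (-3)| ≥ 3 − 3/2 = 3/2.
Hence |(7s - 4)/(s + 2) − 13| < 18|s + 5|/(3·(3/2)) = 4|s + 5|, which is < eps once |s + 5| < (1/4)eps.
Take delta = min(3/2, (1/4)eps). Then 0 < |s + 5| < delta forces both bounds, so |(7s - 4)/(s + 2) − 13| < eps.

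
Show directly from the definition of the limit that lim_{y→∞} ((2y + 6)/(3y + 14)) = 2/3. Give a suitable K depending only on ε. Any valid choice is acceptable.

Suppose ε > 0. We seek K > 0 such that y > K implies |(2y + 6)/(3y + 14) − (2/3)| < ε.
(2y + 6)/(3y + 14) − (2/3) = (3(2y + 6) − 2(3y + 14)) / (3(3y + 14)) = -10/(3(3y + 14)).
For y > 0 we have 3y + 14 > 3y, so |(2y + 6)/(3y + 14) − (2/3)| = 10/(3(3y + 14)) < 10/(3·3y) = (10/9)/y.
Thus |(2y + 6)/(3y + 14) − (2/3)| < ε whenever y > (10/9)/ε.
Take K = (10/9)/ε. If y > K then |(2y + 6)/(3y + 14) − (2/3)| < (10/9)/y < ε.

K = (10/9)/ε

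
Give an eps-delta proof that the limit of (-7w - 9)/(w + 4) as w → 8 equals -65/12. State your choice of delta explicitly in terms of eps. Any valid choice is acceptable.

Let eps > 0. We want delta > 0 with 0 < |w − 8| < delta ⇒ |(-7w - 9)/(w + 4) + 65/12| < eps.
Combining over a common denominator, (-7w - 9)/(w + 4) + 65/12 = [(-7w - 9)·12 − (-65)·(w + 4)] / [12·(w + 4)] = -19(w − 8) / (12(w + 4)).
So |(-7w - 9)/(w + 4) + 65/12| = 19|w − 8| / (12·|w + 4|).
Restrict delta ≤ 6. Then |w − 8| < 6 gives |w + 4| = |(w − 8) + 12| ≥ 12 − 6 = 6.
Hence |(-7w - 9)/(w + 4) + 65/12| < 19|w − 8|/(12·6) = (19/72)|w − 8|, which is < eps once |w − 8| < (72/19)eps.
Take delta = min(6, (72/19)eps). Then 0 < |w − 8| < delta forces both bounds, so |(-7w - 9)/(w + 4) + 65/12| < eps.

delta = min(6, (72/19)eps)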